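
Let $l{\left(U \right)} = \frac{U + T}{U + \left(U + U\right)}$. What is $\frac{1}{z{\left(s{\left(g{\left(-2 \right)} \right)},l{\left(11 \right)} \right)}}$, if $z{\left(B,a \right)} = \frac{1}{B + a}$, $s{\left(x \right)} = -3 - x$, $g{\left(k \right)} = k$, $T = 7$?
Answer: $- \frac{5}{11} \approx -0.45455$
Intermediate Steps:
$l{\left(U \right)} = \frac{7 + U}{3 U}$ ($l{\left(U \right)} = \frac{U + 7}{U + \left(U + U\right)} = \frac{7 + U}{U + 2 U} = \frac{7 + U}{3 U}$)
$\frac{1}{z{\left(s{\left(g{\left(-2 \right)} \right)},l{\left(11 \right)} \right)}} = \frac{1}{\frac{1}{\left(-3 - -2\right) + \frac{7 + 11}{3 \cdot 11}}} = \frac{1}{\frac{1}{\left(-3 + 2\right) + \frac{1}{3} \cdot \frac{1}{11} \cdot 18}} = \frac{1}{\frac{1}{-1 + \frac{6}{11}}} = \frac{1}{\frac{1}{- \frac{5}{11}}} = \frac{1}{- \frac{11}{5}} = - \frac{5}{11}$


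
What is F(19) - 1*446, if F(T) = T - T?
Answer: -446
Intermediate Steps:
F(T) = 0
F(19) - 1*446 = 0 - 1*446 = 0 - 446 = -446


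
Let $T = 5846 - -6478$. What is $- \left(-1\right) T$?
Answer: $12324$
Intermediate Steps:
$T = 12324$ ($T = 5846 + 6478 = 12324$)
$- \left(-1\right) T = - \left(-1\right) 12324 = \left(-1\right) \left(-12324\right) = 12324$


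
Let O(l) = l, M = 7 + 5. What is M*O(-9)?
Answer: -108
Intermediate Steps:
M = 12
M*O(-9) = 12*(-9) = -108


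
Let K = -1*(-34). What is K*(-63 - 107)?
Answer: -5780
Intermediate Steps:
K = 34
K*(-63 - 107) = 34*(-63 - 107) = 34*(-170) = -5780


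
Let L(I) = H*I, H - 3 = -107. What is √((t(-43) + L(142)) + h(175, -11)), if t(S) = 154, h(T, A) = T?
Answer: I*√14439 ≈ 120.16*I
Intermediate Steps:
H = -104 (H = 3 - 107 = -104)
L(I) = -104*I
√((t(-43) + L(142)) + h(175, -11)) = √((154 - 104*142) + 175) = √((154 - 14768) + 175) = √(-14614 + 175) = √(-14439) = I*√14439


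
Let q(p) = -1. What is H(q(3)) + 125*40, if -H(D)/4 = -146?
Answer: 5584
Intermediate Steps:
H(D) = 584 (H(D) = -4*(-146) = 584)
H(q(3)) + 125*40 = 584 + 125*40 = 584 + 5000 = 5584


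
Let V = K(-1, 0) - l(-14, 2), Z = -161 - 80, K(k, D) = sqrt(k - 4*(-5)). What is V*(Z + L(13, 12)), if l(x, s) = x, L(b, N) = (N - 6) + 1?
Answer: -3276 - 234*sqrt(19) ≈ -4296.0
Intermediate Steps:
L(b, N) = -5 + N (L(b, N) = (-6 + N) + 1 = -5 + N)
K(k, D) = sqrt(20 + k) (K(k, D) = sqrt(k + 20) = sqrt(20 + k))
Z = -241
V = 14 + sqrt(19) (V = sqrt(20 - 1) - 1*(-14) = sqrt(19) + 14 = 14 + sqrt(19) ≈ 18.359)
V*(Z + L(13, 12)) = (14 + sqrt(19))*(-241 + (-5 + 12)) = (14 + sqrt(19))*(-241 + 7) = (14 + sqrt(19))*(-234) = -3276 - 234*sqrt(19)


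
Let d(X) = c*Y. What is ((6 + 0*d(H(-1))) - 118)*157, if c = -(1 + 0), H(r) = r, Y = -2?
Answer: -17584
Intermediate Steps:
c = -1 (c = -1*1 = -1)
d(X) = 2 (d(X) = -1*(-2) = 2)
((6 + 0*d(H(-1))) - 118)*157 = ((6 + 0*2) - 118)*157 = ((6 + 0) - 118)*157 = (6 - 118)*157 = -112*157 = -17584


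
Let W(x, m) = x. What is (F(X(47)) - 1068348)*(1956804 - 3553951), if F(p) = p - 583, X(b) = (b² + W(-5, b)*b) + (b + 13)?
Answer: 1703991342859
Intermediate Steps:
X(b) = 13 + b² - 4*b (X(b) = (b² - 5*b) + (b + 13) = (b² - 5*b) + (13 + b) = 13 + b² - 4*b)
F(p) = -583 + p
(F(X(47)) - 1068348)*(1956804 - 3553951) = ((-583 + (13 + 47² - 4*47)) - 1068348)*(1956804 - 3553951) = ((-583 + (13 + 2209 - 188)) - 1068348)*(-1597147) = ((-583 + 2034) - 1068348)*(-1597147) = (1451 - 1068348)*(-1597147) = -1066897*(-1597147) = 1703991342859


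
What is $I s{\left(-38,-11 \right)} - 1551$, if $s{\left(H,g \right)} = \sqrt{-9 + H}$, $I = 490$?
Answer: $-1551 + 490 i \sqrt{47} \approx -1551.0 + 3359.3 i$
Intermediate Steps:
$I s{\left(-38,-11 \right)} - 1551 = 490 \sqrt{-9 - 38} - 1551 = 490 \sqrt{-47} - 1551 = 490 i \sqrt{47} - 1551 = -1551 + 490 i \sqrt{47}$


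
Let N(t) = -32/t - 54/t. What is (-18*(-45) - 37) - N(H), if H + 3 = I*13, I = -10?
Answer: 102723/133 ≈ 772.35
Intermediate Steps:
H = -133 (H = -3 - 10*13 = -3 - 130 = -133)
N(t) = -86/t
(-18*(-45) - 37) - N(H) = (-18*(-45) - 37) - (-86)/(-133) = (810 - 37) - (-86)*(-1)/133 = 773 - 1*86/133 = 773 - 86/133 = 102723/133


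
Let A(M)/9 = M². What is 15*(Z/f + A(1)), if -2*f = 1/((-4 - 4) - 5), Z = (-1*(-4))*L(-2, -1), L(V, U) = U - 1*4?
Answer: -7665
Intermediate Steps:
L(V, U) = -4 + U (L(V, U) = U - 4 = -4 + U)
Z = -20 (Z = (-1*(-4))*(-4 - 1) = 4*(-5) = -20)
f = 1/26 (f = -1/(2*((-4 - 4) - 5)) = -1/(2*(-8 - 5)) = -½/(-13) = -½*(-1/13) = 1/26 ≈ 0.038462)
A(M) = 9*M²
15*(Z/f + A(1)) = 15*(-20/1/26 + 9*1²) = 15*(-20*26 + 9*1) = 15*(-520 + 9) = 15*(-511) = -7665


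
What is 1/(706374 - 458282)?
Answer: 1/248092 ≈ 4.0308e-6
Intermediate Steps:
1/(706374 - 458282) = 1/248092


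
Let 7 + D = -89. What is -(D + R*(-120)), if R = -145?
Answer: -17304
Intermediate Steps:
D = -96 (D = -7 - 89 = -96)
-(D + R*(-120)) = -(-96 - 145*(-120)) = -(-96 + 17400) = -1*17304 = -17304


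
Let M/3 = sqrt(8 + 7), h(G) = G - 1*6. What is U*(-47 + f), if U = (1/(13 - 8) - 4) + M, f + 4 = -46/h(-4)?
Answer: 4408/25 - 696*sqrt(15)/5 ≈ -362.80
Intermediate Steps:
h(G) = -6 + G (h(G) = G - 6 = -6 + G)
f = 3/5 (f = -4 - 46/(-6 - 4) = -4 - 46/(-10) = -4 - 46*(-1/10) = -4 + 23/5 = 3/5 ≈ 0.60000)
M = 3*sqrt(15) (M = 3*sqrt(8 + 7) = 3*sqrt(15) ≈ 11.619)
U = -19/5 + 3*sqrt(15) (U = (1/(13 - 8) - 4) + 3*sqrt(15) = (1/5 - 4) + 3*sqrt(15) = -19/5 + 3*sqrt(15) ≈ 7.8189)
U*(-47 + f) = (-19/5 + 3*sqrt(15))*(-47 + 3/5) = (-19/5 + 3*sqrt(15))*(-232/5) = 4408/25 - 696*sqrt(15)/5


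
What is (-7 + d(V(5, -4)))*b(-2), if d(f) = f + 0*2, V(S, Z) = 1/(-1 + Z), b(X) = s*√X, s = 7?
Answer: -252*I*√2/5 ≈ -71.276*I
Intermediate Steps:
b(X) = 7*√X
d(f) = f (d(f) = f + 0 = f)
(-7 + d(V(5, -4)))*b(-2) = (-7 + 1/(-1 - 4))*(7*√(-2)) = (-7 + 1/(-5))*(7*(I*√2)) = (-7 - ⅕)*(7*I*√2) = -252*I*√2/5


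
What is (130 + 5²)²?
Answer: 24025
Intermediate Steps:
(130 + 5²)² = (130 + 25)² = 155² = 24025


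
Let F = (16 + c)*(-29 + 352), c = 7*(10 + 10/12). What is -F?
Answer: -177973/6 ≈ -29662.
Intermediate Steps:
c = 455/6 (c = 7*(10 + 10*(1/12)) = 7*(10 + 5/6) = 7*(65/6) = 455/6 ≈ 75.833)
F = 177973/6 (F = (16 + 455/6)*(-29 + 352) = (551/6)*323 = 177973/6 ≈ 29662.)
-F = -1*177973/6 = -177973/6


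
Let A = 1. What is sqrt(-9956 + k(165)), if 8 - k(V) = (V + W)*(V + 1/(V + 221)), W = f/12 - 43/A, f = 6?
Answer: 11*I*sqrt(37139183)/386 ≈ 173.67*I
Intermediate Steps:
W = -85/2 (W = 6/12 - 43/1 = 6*(1/12) - 43*1 = 1/2 - 43 = -85/2 ≈ -42.500)
k(V) = 8 - (-85/2 + V)*(V + 1/(221 + V)) (k(V) = 8 - (V - 85/2)*(V + 1/(V + 221)) = 8 - (-85/2 + V)*(V + 1/(221 + V)))
sqrt(-9956 + k(165)) = sqrt(-9956 + (3621 - 357*165**2 - 2*165**3 + 18799*165)/(2*(221 + 165))) = sqrt(-9956 + (1/2)*(3621 - 357*27225 - 2*4492125 + 3101835)/386) = sqrt(-9956 + (1/2)*(1/386)*(3621 - 9719325 - 8984250 + 3101835)) = sqrt(-9956 + (1/2)*(1/386)*(-15598119)) = sqrt(-9956 - 15598119/772) = sqrt(-23284151/772) = 11*I*sqrt(37139183)/386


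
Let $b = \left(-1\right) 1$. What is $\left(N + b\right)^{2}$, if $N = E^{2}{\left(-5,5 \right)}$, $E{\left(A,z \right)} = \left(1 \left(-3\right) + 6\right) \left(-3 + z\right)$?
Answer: $1225$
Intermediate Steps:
$E{\left(A,z \right)} = -9 + 3 z$ ($E{\left(A,z \right)} = \left(-3 + 6\right) \left(-3 + z\right) = 3 \left(-3 + z\right) = -9 + 3 z$)
$N = 36$ ($N = \left(-9 + 3 \cdot 5\right)^{2} = \left(-9 + 15\right)^{2} = 6^{2} = 36$)
$b = -1$
$\left(N + b\right)^{2} = \left(36 - 1\right)^{2} = 35^{2} = 1225$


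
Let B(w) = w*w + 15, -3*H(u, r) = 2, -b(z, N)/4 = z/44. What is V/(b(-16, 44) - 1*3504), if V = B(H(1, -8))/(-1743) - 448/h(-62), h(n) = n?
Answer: -38605369/18736050816 ≈ -0.0020605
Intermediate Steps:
b(z, N) = -z/11 (b(z, N) = -4*z/44 = -z/11)
H(u, r) = -2/3 (H(u, r) = -1/3*2 = -2/3)
B(w) = 15 + w**2 (B(w) = w**2 + 15 = 15 + w**2)
V = 3509579/486297 (V = (15 + (-2/3)**2)/(-1743) - 448/(-62) = (15 + 4/9)*(-1/1743) - 448*(-1/62) = (139/9)*(-1/1743) + 224/31 = -139/15687 + 224/31 = 3509579/486297 ≈ 7.2169)
V/(b(-16, 44) - 1*3504) = 3509579/(486297*(-1/11*(-16) - 1*3504)) = 3509579/(486297*(16/11 - 3504)) = 3509579/(486297*(-38528/11)) = (3509579/486297)*(-11/38528) = -38605369/18736050816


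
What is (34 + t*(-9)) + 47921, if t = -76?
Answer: 48639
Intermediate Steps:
(34 + t*(-9)) + 47921 = (34 - 76*(-9)) + 47921 = (34 + 684) + 47921 = 718 + 47921 = 48639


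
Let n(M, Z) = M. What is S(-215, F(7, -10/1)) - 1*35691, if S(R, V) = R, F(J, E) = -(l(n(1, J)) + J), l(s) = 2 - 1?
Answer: -35906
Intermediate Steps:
l(s) = 1
F(J, E) = -1 - J (F(J, E) = -(1 + J) = -1 - J)
S(-215, F(7, -10/1)) - 1*35691 = -215 - 1*35691 = -215 - 35691 = -35906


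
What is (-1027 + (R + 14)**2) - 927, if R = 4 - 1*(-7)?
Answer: -1329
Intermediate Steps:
R = 11 (R = 4 + 7 = 11)
(-1027 + (R + 14)**2) - 927 = (-1027 + (11 + 14)**2) - 927 = (-1027 + 25**2) - 927 = (-1027 + 625) - 927 = -402 - 927 = -1329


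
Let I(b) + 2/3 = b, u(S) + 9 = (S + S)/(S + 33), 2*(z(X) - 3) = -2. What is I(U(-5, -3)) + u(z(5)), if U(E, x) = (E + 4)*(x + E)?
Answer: -163/105 ≈ -1.5524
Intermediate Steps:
U(E, x) = (4 + E)*(E + x)
z(X) = 2 (z(X) = 3 + (½)*(-2) = 3 - 1 = 2)
u(S) = -9 + 2*S/(33 + S) (u(S) = -9 + (S + S)/(S + 33) = -9 + (2*S)/(33 + S) = -9 + 2*S/(33 + S))
I(b) = -⅔ + b
I(U(-5, -3)) + u(z(5)) = (-⅔ + ((-5)² + 4*(-5) + 4*(-3) - 5*(-3))) + (-297 - 7*2)/(33 + 2) = (-⅔ + (25 - 20 - 12 + 15)) + (-297 - 14)/35 = (-⅔ + 8) + (1/35)*(-311) = 22/3 - 311/35 = -163/105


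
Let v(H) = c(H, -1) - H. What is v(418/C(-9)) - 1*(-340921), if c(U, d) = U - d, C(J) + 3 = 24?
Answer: 340922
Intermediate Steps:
C(J) = 21 (C(J) = -3 + 24 = 21)
v(H) = 1 (v(H) = (H - 1*(-1)) - H = (H + 1) - H = (1 + H) - H = 1)
v(418/C(-9)) - 1*(-340921) = 1 - 1*(-340921) = 1 + 340921 = 340922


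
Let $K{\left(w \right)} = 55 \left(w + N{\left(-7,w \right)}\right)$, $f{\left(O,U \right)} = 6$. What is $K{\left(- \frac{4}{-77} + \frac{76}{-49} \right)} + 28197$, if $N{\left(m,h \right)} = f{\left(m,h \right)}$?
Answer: $\frac{1393783}{49} \approx 28445.0$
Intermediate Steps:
$N{\left(m,h \right)} = 6$
$K{\left(w \right)} = 330 + 55 w$ ($K{\left(w \right)} = 55 \left(w + 6\right) = 55 \left(6 + w\right) = 330 + 55 w$)
$K{\left(- \frac{4}{-77} + \frac{76}{-49} \right)} + 28197 = \left(330 + 55 \left(- \frac{4}{-77} + \frac{76}{-49}\right)\right) + 28197 = \left(330 + 55 \left(\left(-4\right) \left(- \frac{1}{77}\right) + 76 \left(- \frac{1}{49}\right)\right)\right) + 28197 = \left(330 + 55 \left(\frac{4}{77} - \frac{76}{49}\right)\right) + 28197 = \left(330 + 55 \left(- \frac{808}{539}\right)\right) + 28197 = \left(330 - \frac{4040}{49}\right) + 28197 = \frac{12130}{49} + 28197 = \frac{1393783}{49}$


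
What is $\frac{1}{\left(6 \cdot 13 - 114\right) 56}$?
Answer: $- \frac{1}{2016} \approx -0.00049603$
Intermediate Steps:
$\frac{1}{\left(6 \cdot 13 - 114\right) 56} = \frac{1}{\left(78 - 114\right) 56} = \frac{1}{\left(-36\right) 56} = \frac{1}{-2016} = - \frac{1}{2016}$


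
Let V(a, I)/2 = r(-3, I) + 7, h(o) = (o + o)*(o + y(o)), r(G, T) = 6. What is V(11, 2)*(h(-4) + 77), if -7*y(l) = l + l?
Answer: 18174/7 ≈ 2596.3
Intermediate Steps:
y(l) = -2*l/7 (y(l) = -(l + l)/7 = -2*l/7)
h(o) = 10*o**2/7 (h(o) = (o + o)*(o - 2*o/7) = (2*o)*(5*o/7) = 10*o**2/7)
V(a, I) = 26 (V(a, I) = 2*(6 + 7) = 2*13 = 26)
V(11, 2)*(h(-4) + 77) = 26*((10/7)*(-4)**2 + 77) = 26*((10/7)*16 + 77) = 26*(160/7 + 77) = 26*(699/7) = 18174/7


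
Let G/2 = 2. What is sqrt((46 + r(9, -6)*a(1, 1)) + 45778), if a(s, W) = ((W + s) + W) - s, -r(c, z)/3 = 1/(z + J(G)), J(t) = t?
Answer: sqrt(45827) ≈ 214.07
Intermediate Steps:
G = 4 (G = 2*2 = 4)
r(c, z) = -3/(4 + z) (r(c, z) = -3/(z + 4) = -3/(4 + z))
a(s, W) = 2*W (a(s, W) = (s + 2*W) - s = 2*W)
sqrt((46 + r(9, -6)*a(1, 1)) + 45778) = sqrt((46 + (-3/(4 - 6))*(2*1)) + 45778) = sqrt((46 - 3/(-2)*2) + 45778) = sqrt((46 - 3*(-1/2)*2) + 45778) = sqrt((46 + (3/2)*2) + 45778) = sqrt((46 + 3) + 45778) = sqrt(49 + 45778) = sqrt(45827)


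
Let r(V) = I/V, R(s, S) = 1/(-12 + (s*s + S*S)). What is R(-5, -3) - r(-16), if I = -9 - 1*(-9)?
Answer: 1/22 ≈ 0.045455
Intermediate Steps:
I = 0 (I = -9 + 9 = 0)
R(s, S) = 1/(-12 + S**2 + s**2) (R(s, S) = 1/(-12 + (s**2 + S**2)) = 1/(-12 + (S**2 + s**2)) = 1/(-12 + S**2 + s**2))
r(V) = 0 (r(V) = 0/V = 0)
R(-5, -3) - r(-16) = 1/(-12 + (-3)**2 + (-5)**2) - 1*0 = 1/(-12 + 9 + 25) + 0 = 1/22 + 0 = 1/22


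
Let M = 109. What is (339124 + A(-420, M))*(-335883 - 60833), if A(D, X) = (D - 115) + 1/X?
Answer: -14641280832632/109 ≈ -1.3432e+11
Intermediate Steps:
A(D, X) = -115 + D + 1/X (A(D, X) = (-115 + D) + 1/X = -115 + D + 1/X)
(339124 + A(-420, M))*(-335883 - 60833) = (339124 + (-115 - 420 + 1/109))*(-335883 - 60833) = (339124 + (-115 - 420 + 1/109))*(-396716) = (339124 - 58314/109)*(-396716) = (36906202/109)*(-396716) = -14641280832632/109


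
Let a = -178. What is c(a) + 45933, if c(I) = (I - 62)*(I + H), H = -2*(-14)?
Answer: 81933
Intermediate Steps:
H = 28
c(I) = (-62 + I)*(28 + I) (c(I) = (I - 62)*(I + 28) = (-62 + I)*(28 + I))
c(a) + 45933 = (-1736 + (-178)**2 - 34*(-178)) + 45933 = (-1736 + 31684 + 6052) + 45933 = 36000 + 45933 = 81933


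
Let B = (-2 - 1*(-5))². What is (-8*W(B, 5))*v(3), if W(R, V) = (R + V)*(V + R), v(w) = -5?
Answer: 7840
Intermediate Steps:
B = 9 (B = (-2 + 5)² = 3² = 9)
W(R, V) = (R + V)² (W(R, V) = (R + V)*(R + V) = (R + V)²)
(-8*W(B, 5))*v(3) = -8*(9 + 5)²*(-5) = -8*14²*(-5) = -8*196*(-5) = -1568*(-5) = 7840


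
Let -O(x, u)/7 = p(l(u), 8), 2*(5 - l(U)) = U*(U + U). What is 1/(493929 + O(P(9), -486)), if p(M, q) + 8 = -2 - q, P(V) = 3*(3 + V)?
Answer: 1/494055 ≈ 2.0241e-6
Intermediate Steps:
l(U) = 5 - U² (l(U) = 5 - U*(U + U)/2 = 5 - U*2*U/2 = 5 - U²)
P(V) = 9 + 3*V
p(M, q) = -10 - q (p(M, q) = -8 + (-2 - q) = -10 - q)
O(x, u) = 126 (O(x, u) = -7*(-10 - 1*8) = -7*(-10 - 8) = -7*(-18) = 126)
1/(493929 + O(P(9), -486)) = 1/(493929 + 126) = 1/494055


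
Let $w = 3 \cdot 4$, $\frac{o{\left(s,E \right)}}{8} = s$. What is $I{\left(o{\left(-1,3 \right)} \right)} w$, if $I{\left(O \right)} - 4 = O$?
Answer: $-48$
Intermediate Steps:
$o{\left(s,E \right)} = 8 s$
$w = 12$
$I{\left(O \right)} = 4 + O$
$I{\left(o{\left(-1,3 \right)} \right)} w = \left(4 + 8 \left(-1\right)\right) 12 = \left(4 - 8\right) 12 = \left(-4\right) 12 = -48$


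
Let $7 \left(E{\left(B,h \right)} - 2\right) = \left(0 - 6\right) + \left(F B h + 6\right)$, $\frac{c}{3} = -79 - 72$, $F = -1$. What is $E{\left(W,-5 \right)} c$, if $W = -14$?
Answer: $3624$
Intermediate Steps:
$c = -453$ ($c = 3 \left(-79 - 72\right) = 3 \left(-151\right) = -453$)
$E{\left(B,h \right)} = 2 - \frac{B h}{7}$ ($E{\left(B,h \right)} = 2 + \frac{\left(0 - 6\right) + \left(- B h + 6\right)}{7} = 2 + \frac{-6 - \left(-6 + B h\right)}{7} = 2 + \frac{\left(-1\right) B h}{7} = 2 - \frac{B h}{7}$)
$E{\left(W,-5 \right)} c = \left(2 - \left(-2\right) \left(-5\right)\right) \left(-453\right) = \left(2 - 10\right) \left(-453\right) = \left(-8\right) \left(-453\right) = 3624$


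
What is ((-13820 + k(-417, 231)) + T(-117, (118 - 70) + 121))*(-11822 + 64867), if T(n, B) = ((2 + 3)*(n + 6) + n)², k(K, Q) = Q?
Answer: 23233444775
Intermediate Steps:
T(n, B) = (30 + 6*n)² (T(n, B) = (5*(6 + n) + n)² = ((30 + 5*n) + n)² = (30 + 6*n)²)
((-13820 + k(-417, 231)) + T(-117, (118 - 70) + 121))*(-11822 + 64867) = ((-13820 + 231) + 36*(5 - 117)²)*(-11822 + 64867) = (-13589 + 36*(-112)²)*53045 = (-13589 + 36*12544)*53045 = (-13589 + 451584)*53045 = 437995*53045 = 23233444775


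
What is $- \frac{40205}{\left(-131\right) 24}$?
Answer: $\frac{40205}{3144} \approx 12.788$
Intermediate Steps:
$- \frac{40205}{\left(-131\right) 24} = - \frac{40205}{-3144} = \left(-40205\right) \left(- \frac{1}{3144}\right) = \frac{40205}{3144}$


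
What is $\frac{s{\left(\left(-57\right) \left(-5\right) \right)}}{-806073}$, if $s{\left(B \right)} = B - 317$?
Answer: $\frac{32}{806073} \approx 3.9699 \cdot 10^{-5}$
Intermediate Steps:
$s{\left(B \right)} = -317 + B$ ($s{\left(B \right)} = B - 317 = -317 + B$)
$\frac{s{\left(\left(-57\right) \left(-5\right) \right)}}{-806073} = \frac{-317 - -285}{-806073} = \left(-317 + 285\right) \left(- \frac{1}{806073}\right) = \left(-32\right) \left(- \frac{1}{806073}\right) = \frac{32}{806073}$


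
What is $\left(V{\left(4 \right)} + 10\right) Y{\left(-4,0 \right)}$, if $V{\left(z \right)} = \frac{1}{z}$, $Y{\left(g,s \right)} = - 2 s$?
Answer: $0$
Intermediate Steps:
$\left(V{\left(4 \right)} + 10\right) Y{\left(-4,0 \right)} = \left(\frac{1}{4} + 10\right) \left(\left(-2\right) 0\right) = \left(\frac{1}{4} + 10\right) 0 = \frac{41}{4} \cdot 0 = 0$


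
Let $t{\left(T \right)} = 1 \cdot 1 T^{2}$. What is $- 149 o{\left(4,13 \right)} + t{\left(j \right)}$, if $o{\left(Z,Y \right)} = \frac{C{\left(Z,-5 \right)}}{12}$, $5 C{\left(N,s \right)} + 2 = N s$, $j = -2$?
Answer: $\frac{1759}{30} \approx 58.633$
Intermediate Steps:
$t{\left(T \right)} = T^{2}$ ($t{\left(T \right)} = 1 T^{2} = T^{2}$)
$C{\left(N,s \right)} = - \frac{2}{5} + \frac{N s}{5}$
$o{\left(Z,Y \right)} = - \frac{1}{30} - \frac{Z}{12}$ ($o{\left(Z,Y \right)} = \frac{- \frac{2}{5} + \frac{1}{5} Z \left(-5\right)}{12} = \left(- \frac{2}{5} - Z\right) \frac{1}{12} = - \frac{1}{30} - \frac{Z}{12}$)
$- 149 o{\left(4,13 \right)} + t{\left(j \right)} = - 149 \left(- \frac{1}{30} - \frac{1}{3}\right) + \left(-2\right)^{2} = - 149 \left(- \frac{1}{30} - \frac{1}{3}\right) + 4 = \left(-149\right) \left(- \frac{11}{30}\right) + 4 = \frac{1639}{30} + 4 = \frac{1759}{30}$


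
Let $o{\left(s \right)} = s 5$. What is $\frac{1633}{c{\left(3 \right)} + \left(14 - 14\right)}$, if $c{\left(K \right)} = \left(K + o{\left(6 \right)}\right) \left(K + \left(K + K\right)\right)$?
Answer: $\frac{1633}{297} \approx 5.4983$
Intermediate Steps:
$o{\left(s \right)} = 5 s$
$c{\left(K \right)} = 3 K \left(30 + K\right)$ ($c{\left(K \right)} = \left(K + 5 \cdot 6\right) \left(K + \left(K + K\right)\right) = \left(K + 30\right) \left(K + 2 K\right) = \left(30 + K\right) 3 K = 3 K \left(30 + K\right)$)
$\frac{1633}{c{\left(3 \right)} + \left(14 - 14\right)} = \frac{1633}{3 \cdot 3 \left(30 + 3\right) + \left(14 - 14\right)} = \frac{1633}{3 \cdot 3 \cdot 33 + \left(14 - 14\right)} = \frac{1633}{297 + 0} = \frac{1633}{297}$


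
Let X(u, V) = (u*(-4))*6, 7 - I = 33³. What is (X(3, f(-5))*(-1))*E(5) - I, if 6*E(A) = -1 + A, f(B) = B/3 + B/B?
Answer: 35978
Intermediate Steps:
f(B) = 1 + B/3 (f(B) = B*(⅓) + 1 = B/3 + 1 = 1 + B/3)
I = -35930 (I = 7 - 1*33³ = 7 - 1*35937 = 7 - 35937 = -35930)
X(u, V) = -24*u (X(u, V) = -4*u*6 = -24*u)
E(A) = -⅙ + A/6 (E(A) = (-1 + A)/6 = -⅙ + A/6)
(X(3, f(-5))*(-1))*E(5) - I = (-24*3*(-1))*(-⅙ + (⅙)*5) - 1*(-35930) = (-72*(-1))*(-⅙ + ⅚) + 35930 = 72*(⅔) + 35930 = 48 + 35930 = 35978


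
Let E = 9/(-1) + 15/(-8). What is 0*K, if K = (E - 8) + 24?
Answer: 0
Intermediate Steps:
E = -87/8 (E = 9*(-1) + 15*(-1/8) = -9 - 15/8 = -87/8 ≈ -10.875)
K = 41/8 (K = (-87/8 - 8) + 24 = -151/8 + 24 = 41/8 ≈ 5.1250)
0*K = 0*(41/8) = 0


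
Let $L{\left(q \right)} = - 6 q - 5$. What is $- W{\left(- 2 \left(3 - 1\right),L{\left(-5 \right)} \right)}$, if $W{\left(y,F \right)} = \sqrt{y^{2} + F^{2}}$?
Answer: $- \sqrt{641} \approx -25.318$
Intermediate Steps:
$L{\left(q \right)} = -5 - 6 q$
$W{\left(y,F \right)} = \sqrt{F^{2} + y^{2}}$
$- W{\left(- 2 \left(3 - 1\right),L{\left(-5 \right)} \right)} = - \sqrt{\left(-5 - -30\right)^{2} + \left(- 2 \left(3 - 1\right)\right)^{2}} = - \sqrt{\left(-5 + 30\right)^{2} + \left(\left(-2\right) 2\right)^{2}} = - \sqrt{25^{2} + \left(-4\right)^{2}} = - \sqrt{625 + 16} = - \sqrt{641}$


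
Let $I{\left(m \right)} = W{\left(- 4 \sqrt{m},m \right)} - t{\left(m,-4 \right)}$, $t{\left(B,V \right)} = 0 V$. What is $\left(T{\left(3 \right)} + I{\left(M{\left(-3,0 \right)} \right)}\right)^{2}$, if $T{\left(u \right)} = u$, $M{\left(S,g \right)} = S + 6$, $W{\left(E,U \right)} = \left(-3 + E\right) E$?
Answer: $3033 + 1224 \sqrt{3} \approx 5153.0$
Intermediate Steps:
$W{\left(E,U \right)} = E \left(-3 + E\right)$
$t{\left(B,V \right)} = 0$
$M{\left(S,g \right)} = 6 + S$
$I{\left(m \right)} = - 4 \sqrt{m} \left(-3 - 4 \sqrt{m}\right)$ ($I{\left(m \right)} = - 4 \sqrt{m} \left(-3 - 4 \sqrt{m}\right) - 0 = - 4 \sqrt{m} \left(-3 - 4 \sqrt{m}\right) + 0 = - 4 \sqrt{m} \left(-3 - 4 \sqrt{m}\right)$)
$\left(T{\left(3 \right)} + I{\left(M{\left(-3,0 \right)} \right)}\right)^{2} = \left(3 + \left(12 \sqrt{6 - 3} + 16 \left(6 - 3\right)\right)\right)^{2} = \left(3 + \left(12 \sqrt{3} + 16 \cdot 3\right)\right)^{2} = \left(3 + \left(12 \sqrt{3} + 48\right)\right)^{2} = \left(3 + \left(48 + 12 \sqrt{3}\right)\right)^{2} = \left(51 + 12 \sqrt{3}\right)^{2}$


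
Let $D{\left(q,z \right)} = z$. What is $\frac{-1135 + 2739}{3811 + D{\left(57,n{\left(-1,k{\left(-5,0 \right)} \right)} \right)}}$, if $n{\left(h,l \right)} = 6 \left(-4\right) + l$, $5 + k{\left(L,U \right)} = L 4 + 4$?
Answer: $\frac{802}{1883} \approx 0.42592$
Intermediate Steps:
$k{\left(L,U \right)} = -1 + 4 L$ ($k{\left(L,U \right)} = -5 + \left(L 4 + 4\right) = -5 + \left(4 L + 4\right) = -5 + \left(4 + 4 L\right) = -1 + 4 L$)
$n{\left(h,l \right)} = -24 + l$
$\frac{-1135 + 2739}{3811 + D{\left(57,n{\left(-1,k{\left(-5,0 \right)} \right)} \right)}} = \frac{-1135 + 2739}{3811 + \left(-24 + \left(-1 + 4 \left(-5\right)\right)\right)} = \frac{1604}{3811 - 45} = \frac{1604}{3766} = 1604 \cdot \frac{1}{3766} = \frac{802}{1883}$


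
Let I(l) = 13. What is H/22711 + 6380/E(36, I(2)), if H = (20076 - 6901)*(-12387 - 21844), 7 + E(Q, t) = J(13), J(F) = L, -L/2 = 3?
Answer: -462139285/22711 ≈ -20349.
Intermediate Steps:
L = -6 (L = -2*3 = -6)
J(F) = -6
E(Q, t) = -13 (E(Q, t) = -7 - 6 = -13)
H = -450993425 (H = 13175*(-34231) = -450993425)
H/22711 + 6380/E(36, I(2)) = -450993425/22711 + 6380/(-13) = -450993425*1/22711 + 6380*(-1/13) = -450993425/22711 - 6380/13 = -462139285/22711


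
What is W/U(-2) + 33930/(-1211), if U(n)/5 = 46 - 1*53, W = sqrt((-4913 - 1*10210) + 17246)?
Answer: -33930/1211 - sqrt(2123)/35 ≈ -29.335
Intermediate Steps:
W = sqrt(2123) (W = sqrt((-4913 - 10210) + 17246) = sqrt(-15123 + 17246) = sqrt(2123) ≈ 46.076)
U(n) = -35 (U(n) = 5*(46 - 1*53) = 5*(46 - 53) = 5*(-7) = -35)
W/U(-2) + 33930/(-1211) = sqrt(2123)/(-35) + 33930/(-1211) = sqrt(2123)*(-1/35) + 33930*(-1/1211) = -sqrt(2123)/35 - 33930/1211 = -33930/1211 - sqrt(2123)/35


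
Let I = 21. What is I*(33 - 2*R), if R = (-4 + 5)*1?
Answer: 651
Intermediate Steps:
R = 1 (R = 1*1 = 1)
I*(33 - 2*R) = 21*(33 - 2*1) = 21*(33 - 2) = 21*31 = 651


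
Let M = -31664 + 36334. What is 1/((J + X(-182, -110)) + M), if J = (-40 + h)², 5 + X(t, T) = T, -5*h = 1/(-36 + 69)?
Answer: 27225/167583076 ≈ 0.00016246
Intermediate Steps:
h = -1/165 (h = -1/(5*(-36 + 69)) = -⅕/33 = -⅕*1/33 = -1/165 ≈ -0.0060606)
X(t, T) = -5 + T
J = 43573201/27225 (J = (-40 - 1/165)² = (-6601/165)² = 43573201/27225 ≈ 1600.5)
M = 4670
1/((J + X(-182, -110)) + M) = 1/((43573201/27225 + (-5 - 110)) + 4670) = 1/((43573201/27225 - 115) + 4670) = 1/(40442326/27225 + 4670) = 1/(167583076/27225) = 27225/167583076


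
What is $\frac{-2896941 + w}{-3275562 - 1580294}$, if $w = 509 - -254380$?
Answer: $\frac{660513}{1213964} \approx 0.5441$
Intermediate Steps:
$w = 254889$ ($w = 509 + 254380 = 254889$)
$\frac{-2896941 + w}{-3275562 - 1580294} = \frac{-2896941 + 254889}{-3275562 - 1580294} = - \frac{2642052}{-4855856} = \left(-2642052\right) \left(- \frac{1}{4855856}\right) = \frac{660513}{1213964}$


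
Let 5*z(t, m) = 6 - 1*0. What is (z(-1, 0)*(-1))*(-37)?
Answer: 222/5 ≈ 44.400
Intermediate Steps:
z(t, m) = 6/5 (z(t, m) = (6 - 1*0)/5 = (6 + 0)/5 = (1/5)*6 = 6/5)
(z(-1, 0)*(-1))*(-37) = ((6/5)*(-1))*(-37) = -6/5*(-37) = 222/5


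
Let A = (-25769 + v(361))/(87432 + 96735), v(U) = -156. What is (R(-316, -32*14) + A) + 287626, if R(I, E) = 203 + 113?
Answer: 53029388389/184167 ≈ 2.8794e+5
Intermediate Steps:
R(I, E) = 316
A = -25925/184167 (A = (-25769 - 156)/(87432 + 96735) = -25925/184167 ≈ -0.14077)
(R(-316, -32*14) + A) + 287626 = (316 - 25925/184167) + 287626 = 58170847/184167 + 287626 = 53029388389/184167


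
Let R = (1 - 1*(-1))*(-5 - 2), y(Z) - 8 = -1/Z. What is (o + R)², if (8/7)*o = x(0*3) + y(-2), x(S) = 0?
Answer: 11025/256 ≈ 43.066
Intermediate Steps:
y(Z) = 8 - 1/Z
o = 119/16 (o = 7*(0 + (8 - 1/(-2)))/8 = 7*(0 + (8 - 1*(-½)))/8 = 7*(0 + (8 + ½))/8 = 7*(0 + 17/2)/8 = (7/8)*(17/2) = 119/16 ≈ 7.4375)
R = -14 (R = (1 + 1)*(-7) = 2*(-7) = -14)
(o + R)² = (119/16 - 14)² = (-105/16)² = 11025/256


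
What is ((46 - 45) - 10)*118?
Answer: -1062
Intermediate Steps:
((46 - 45) - 10)*118 = (1 - 10)*118 = -9*118 = -1062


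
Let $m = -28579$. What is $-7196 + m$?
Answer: $-35775$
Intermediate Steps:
$-7196 + m = -7196 - 28579 = -35775$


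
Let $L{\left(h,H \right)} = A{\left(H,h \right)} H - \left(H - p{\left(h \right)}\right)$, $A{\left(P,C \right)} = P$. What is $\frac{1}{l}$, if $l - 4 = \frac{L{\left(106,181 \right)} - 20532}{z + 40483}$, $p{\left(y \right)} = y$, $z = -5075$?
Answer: $\frac{17704}{76893} \approx 0.23024$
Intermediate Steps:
$L{\left(h,H \right)} = h + H^{2} - H$ ($L{\left(h,H \right)} = H H - \left(H - h\right) = H^{2} - \left(H - h\right) = h + H^{2} - H$)
$l = \frac{76893}{17704}$ ($l = 4 + \frac{\left(106 + 181^{2} - 181\right) - 20532}{-5075 + 40483} = 4 + \frac{\left(106 + 32761 - 181\right) - 20532}{35408} = 4 + \left(32686 - 20532\right) \frac{1}{35408} = 4 + 12154 \cdot \frac{1}{35408} = 4 + \frac{6077}{17704} = \frac{76893}{17704} \approx 4.3433$)
$\frac{1}{l} = \frac{1}{\frac{76893}{17704}} = \frac{17704}{76893}$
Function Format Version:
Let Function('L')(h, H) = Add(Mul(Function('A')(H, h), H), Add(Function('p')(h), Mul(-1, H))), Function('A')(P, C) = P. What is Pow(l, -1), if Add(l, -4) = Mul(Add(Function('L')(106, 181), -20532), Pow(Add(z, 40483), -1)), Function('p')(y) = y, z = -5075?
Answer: Rational(17704, 76893) ≈ 0.23024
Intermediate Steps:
Function('L')(h, H) = Add(h, Pow(H, 2), Mul(-1, H)) (Function('L')(h, H) = Add(Mul(H, H), Add(h, Mul(-1, H))) = Add(Pow(H, 2), Add(h, Mul(-1, H))) = Add(h, Pow(H, 2), Mul(-1, H)))
l = Rational(76893, 17704) (l = Add(4, Mul(Add(Add(106, Pow(181, 2), Mul(-1, 181)), -20532), Pow(Add(-5075, 40483), -1))) = Add(4, Mul(Add(Add(106, 32761, -181), -20532), Pow(35408, -1))) = Add(4, Mul(Add(32686, -20532), Rational(1, 35408))) = Add(4, Mul(12154, Rational(1, 35408))) = Add(4, Rational(6077, 17704)) = Rational(76893, 17704) ≈ 4.3433)
Pow(l, -1) = Pow(Rational(76893, 17704), -1) = Rational(17704, 76893)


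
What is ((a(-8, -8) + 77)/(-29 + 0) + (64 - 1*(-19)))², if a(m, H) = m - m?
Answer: 5428900/841 ≈ 6455.3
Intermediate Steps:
a(m, H) = 0
((a(-8, -8) + 77)/(-29 + 0) + (64 - 1*(-19)))² = ((0 + 77)/(-29 + 0) + (64 - 1*(-19)))² = (77/(-29) + (64 + 19))² = (77*(-1/29) + 83)² = (-77/29 + 83)² = (2330/29)² = 5428900/841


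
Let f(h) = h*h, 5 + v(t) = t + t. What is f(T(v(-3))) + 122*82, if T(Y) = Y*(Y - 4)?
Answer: 37229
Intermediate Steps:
v(t) = -5 + 2*t (v(t) = -5 + (t + t) = -5 + 2*t)
T(Y) = Y*(-4 + Y)
f(h) = h**2
f(T(v(-3))) + 122*82 = ((-5 + 2*(-3))*(-4 + (-5 + 2*(-3))))**2 + 122*82 = ((-5 - 6)*(-4 + (-5 - 6)))**2 + 10004 = (-11*(-4 - 11))**2 + 10004 = (-11*(-15))**2 + 10004 = 165**2 + 10004 = 27225 + 10004 = 37229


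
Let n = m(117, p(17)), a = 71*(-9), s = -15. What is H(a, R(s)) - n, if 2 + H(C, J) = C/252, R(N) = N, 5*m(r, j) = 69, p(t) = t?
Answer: -2567/140 ≈ -18.336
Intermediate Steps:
m(r, j) = 69/5 (m(r, j) = (1/5)*69 = 69/5)
a = -639
n = 69/5 ≈ 13.800
H(C, J) = -2 + C/252
H(a, R(s)) - n = (-2 + (1/252)*(-639)) - 1*69/5 = (-2 - 71/28) - 69/5 = -127/28 - 69/5 = -2567/140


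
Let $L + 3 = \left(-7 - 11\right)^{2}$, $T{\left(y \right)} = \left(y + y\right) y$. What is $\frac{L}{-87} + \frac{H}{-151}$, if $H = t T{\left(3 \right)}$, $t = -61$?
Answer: $\frac{15685}{4379} \approx 3.5819$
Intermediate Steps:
$T{\left(y \right)} = 2 y^{2}$ ($T{\left(y \right)} = 2 y y = 2 y^{2}$)
$H = -1098$ ($H = - 61 \cdot 2 \cdot 3^{2} = - 61 \cdot 2 \cdot 9 = \left(-61\right) 18 = -1098$)
$L = 321$ ($L = -3 + \left(-7 - 11\right)^{2} = -3 + \left(-18\right)^{2} = -3 + 324 = 321$)
$\frac{L}{-87} + \frac{H}{-151} = \frac{321}{-87} - \frac{1098}{-151} = 321 \left(- \frac{1}{87}\right) - - \frac{1098}{151} = - \frac{107}{29} + \frac{1098}{151} = \frac{15685}{4379}$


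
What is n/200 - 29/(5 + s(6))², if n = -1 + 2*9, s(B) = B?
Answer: -3743/24200 ≈ -0.15467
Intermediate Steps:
n = 17 (n = -1 + 18 = 17)
n/200 - 29/(5 + s(6))² = 17/200 - 29/(5 + 6)² = 17*(1/200) - 29/(11²) = 17/200 - 29/121 = -3743/24200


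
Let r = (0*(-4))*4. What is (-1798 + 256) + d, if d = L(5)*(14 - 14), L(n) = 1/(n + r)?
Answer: -1542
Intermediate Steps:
r = 0 (r = 0*4 = 0)
L(n) = 1/n (L(n) = 1/(n + 0) = 1/n)
d = 0 (d = (14 - 14)/5 = (⅕)*0 = 0)
(-1798 + 256) + d = (-1798 + 256) + 0 = -1542 + 0 = -1542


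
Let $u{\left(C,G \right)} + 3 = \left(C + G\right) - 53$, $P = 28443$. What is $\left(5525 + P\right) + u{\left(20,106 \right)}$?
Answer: $34038$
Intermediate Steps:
$u{\left(C,G \right)} = -56 + C + G$ ($u{\left(C,G \right)} = -3 - \left(53 - C - G\right) = -3 + \left(-53 + C + G\right) = -56 + C + G$)
$\left(5525 + P\right) + u{\left(20,106 \right)} = \left(5525 + 28443\right) + \left(-56 + 20 + 106\right) = 33968 + 70 = 34038$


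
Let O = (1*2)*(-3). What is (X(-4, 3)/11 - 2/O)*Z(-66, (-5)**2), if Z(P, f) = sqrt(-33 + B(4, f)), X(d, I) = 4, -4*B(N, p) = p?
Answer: 23*I*sqrt(157)/66 ≈ 4.3665*I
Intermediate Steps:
B(N, p) = -p/4
O = -6 (O = 2*(-3) = -6)
Z(P, f) = sqrt(-33 - f/4)
(X(-4, 3)/11 - 2/O)*Z(-66, (-5)**2) = (4/11 - 2/(-6))*(sqrt(-132 - 1*(-5)**2)/2) = (4*(1/11) - 2*(-1/6))*(sqrt(-132 - 1*25)/2) = (4/11 + 1/3)*(sqrt(-132 - 25)/2) = 23*(sqrt(-157)/2)/33 = 23*((I*sqrt(157))/2)/33 = 23*(I*sqrt(157)/2)/33 = 23*I*sqrt(157)/66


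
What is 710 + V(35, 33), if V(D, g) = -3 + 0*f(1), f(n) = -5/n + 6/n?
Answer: 707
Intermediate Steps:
f(n) = 1/n
V(D, g) = -3 (V(D, g) = -3 + 0/1 = -3 + 0*1 = -3 + 0 = -3)
710 + V(35, 33) = 710 - 3 = 707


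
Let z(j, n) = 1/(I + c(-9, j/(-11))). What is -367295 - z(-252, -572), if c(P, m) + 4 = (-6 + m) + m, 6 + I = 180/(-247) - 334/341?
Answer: -79055848867/215238 ≈ -3.6730e+5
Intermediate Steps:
I = -649240/84227 (I = -6 + (180/(-247) - 334/341) = -6 + (180*(-1/247) - 334*1/341) = -6 + (-180/247 - 334/341) = -6 - 143878/84227 = -649240/84227 ≈ -7.7082)
c(P, m) = -10 + 2*m (c(P, m) = -4 + ((-6 + m) + m) = -4 + (-6 + 2*m) = -10 + 2*m)
z(j, n) = 1/(-1491510/84227 - 2*j/11) (z(j, n) = 1/(-649240/84227 + (-10 + 2*(j/(-11)))) = 1/(-649240/84227 + (-10 + 2*(j*(-1/11)))) = 1/(-649240/84227 + (-10 + 2*(-j/11))) = 1/(-649240/84227 + (-10 - 2*j/11)) = 1/(-1491510/84227 - 2*j/11))
-367295 - z(-252, -572) = -367295 - 84227/(2*(-745755 - 7657*(-252))) = -367295 - 84227/(2*(-745755 + 1929564)) = -367295 - 84227/(2*1183809) = -367295 - 1*7657/215238 = -367295 - 7657/215238 = -79055848867/215238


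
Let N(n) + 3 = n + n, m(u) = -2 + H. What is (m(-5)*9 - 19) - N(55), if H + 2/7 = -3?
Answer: -1215/7 ≈ -173.57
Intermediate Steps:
H = -23/7 (H = -2/7 - 3 = -23/7 ≈ -3.2857)
m(u) = -37/7 (m(u) = -2 - 23/7 = -37/7)
N(n) = -3 + 2*n (N(n) = -3 + (n + n) = -3 + 2*n)
(m(-5)*9 - 19) - N(55) = (-37/7*9 - 19) - (-3 + 2*55) = (-333/7 - 19) - (-3 + 110) = -466/7 - 1*107 = -466/7 - 107 = -1215/7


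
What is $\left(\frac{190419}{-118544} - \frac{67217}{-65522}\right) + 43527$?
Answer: $\frac{169040072812733}{3883619984} \approx 43526.0$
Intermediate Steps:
$\left(\frac{190419}{-118544} - \frac{67217}{-65522}\right) + 43527 = \left(190419 \left(- \frac{1}{118544}\right) - - \frac{67217}{65522}\right) + 43527 = \left(- \frac{190419}{118544} + \frac{67217}{65522}\right) + 43527 = - \frac{2254230835}{3883619984} + 43527 = \frac{169040072812733}{3883619984}$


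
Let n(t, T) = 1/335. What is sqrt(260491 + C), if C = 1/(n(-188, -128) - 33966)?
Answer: 2*sqrt(8431621058589923139)/11378609 ≈ 510.38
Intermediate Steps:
n(t, T) = 1/335
C = -335/11378609 (C = 1/(1/335 - 33966) = 1/(-11378609/335) = -335/11378609 ≈ -2.9441e-5)
sqrt(260491 + C) = sqrt(260491 - 335/11378609) = sqrt(2964025236684/11378609) = 2*sqrt(8431621058589923139)/11378609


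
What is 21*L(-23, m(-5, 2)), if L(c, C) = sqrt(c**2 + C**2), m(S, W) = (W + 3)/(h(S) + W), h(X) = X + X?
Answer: 21*sqrt(33881)/8 ≈ 483.18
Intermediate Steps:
h(X) = 2*X
m(S, W) = (3 + W)/(W + 2*S) (m(S, W) = (W + 3)/(2*S + W) = (3 + W)/(W + 2*S))
L(c, C) = sqrt(C**2 + c**2)
21*L(-23, m(-5, 2)) = 21*sqrt(((3 + 2)/(2 + 2*(-5)))**2 + (-23)**2) = 21*sqrt((5/(2 - 10))**2 + 529) = 21*sqrt((5/(-8))**2 + 529) = 21*sqrt((-1/8*5)**2 + 529) = 21*sqrt((-5/8)**2 + 529) = 21*sqrt(25/64 + 529) = 21*sqrt(33881/64) = 21*(sqrt(33881)/8) = 21*sqrt(33881)/8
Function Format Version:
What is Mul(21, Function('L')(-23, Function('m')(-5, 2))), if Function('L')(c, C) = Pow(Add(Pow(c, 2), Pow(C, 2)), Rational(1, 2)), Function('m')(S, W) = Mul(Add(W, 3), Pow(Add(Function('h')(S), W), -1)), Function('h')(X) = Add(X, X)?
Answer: Mul(Rational(21, 8), Pow(33881, Rational(1, 2))) ≈ 483.18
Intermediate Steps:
Function('h')(X) = Mul(2, X)
Function('m')(S, W) = Mul(Pow(Add(W, Mul(2, S)), -1), Add(3, W)) (Function('m')(S, W) = Mul(Add(W, 3), Pow(Add(Mul(2, S), W), -1)) = Mul(Add(3, W), Pow(Add(W, Mul(2, S)), -1)) = Mul(Pow(Add(W, Mul(2, S)), -1), Add(3, W)))
Function('L')(c, C) = Pow(Add(Pow(C, 2), Pow(c, 2)), Rational(1, 2))
Mul(21, Function('L')(-23, Function('m')(-5, 2))) = Mul(21, Pow(Add(Pow(Mul(Pow(Add(2, Mul(2, -5)), -1), Add(3, 2)), 2), Pow(-23, 2)), Rational(1, 2))) = Mul(21, Pow(Add(Pow(Mul(Pow(Add(2, -10), -1), 5), 2), 529), Rational(1, 2))) = Mul(21, Pow(Add(Pow(Mul(Pow(-8, -1), 5), 2), 529), Rational(1, 2))) = Mul(21, Pow(Add(Pow(Mul(Rational(-1, 8), 5), 2), 529), Rational(1, 2))) = Mul(21, Pow(Add(Pow(Rational(-5, 8), 2), 529), Rational(1, 2))) = Mul(21, Pow(Add(Rational(25, 64), 529), Rational(1, 2))) = Mul(21, Pow(Rational(33881, 64), Rational(1, 2))) = Mul(21, Mul(Rational(1, 8), Pow(33881, Rational(1, 2)))) = Mul(Rational(21, 8), Pow(33881, Rational(1, 2)))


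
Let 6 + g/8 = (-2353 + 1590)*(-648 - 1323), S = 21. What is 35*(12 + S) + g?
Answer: 12032091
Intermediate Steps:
g = 12030936 (g = -48 + 8*((-2353 + 1590)*(-648 - 1323)) = -48 + 8*(-763*(-1971)) = -48 + 8*1503873 = -48 + 12030984 = 12030936)
35*(12 + S) + g = 35*(12 + 21) + 12030936 = 35*33 + 12030936 = 1155 + 12030936 = 12032091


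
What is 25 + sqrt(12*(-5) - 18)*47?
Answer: 25 + 47*I*sqrt(78) ≈ 25.0 + 415.09*I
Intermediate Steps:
25 + sqrt(12*(-5) - 18)*47 = 25 + sqrt(-60 - 18)*47 = 25 + sqrt(-78)*47 = 25 + (I*sqrt(78))*47 = 25 + 47*I*sqrt(78)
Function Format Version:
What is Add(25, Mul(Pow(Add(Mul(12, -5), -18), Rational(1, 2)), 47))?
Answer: Add(25, Mul(47, I, Pow(78, Rational(1, 2)))) ≈ Add(25.000, Mul(415.09, I))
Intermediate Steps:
Add(25, Mul(Pow(Add(Mul(12, -5), -18), Rational(1, 2)), 47)) = Add(25, Mul(Pow(Add(-60, -18), Rational(1, 2)), 47)) = Add(25, Mul(Pow(-78, Rational(1, 2)), 47)) = Add(25, Mul(Mul(I, Pow(78, Rational(1, 2))), 47)) = Add(25, Mul(47, I, Pow(78, Rational(1, 2))))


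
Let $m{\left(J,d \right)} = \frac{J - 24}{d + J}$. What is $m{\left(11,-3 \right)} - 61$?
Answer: $- \frac{501}{8} \approx -62.625$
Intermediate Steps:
$m{\left(J,d \right)} = \frac{-24 + J}{J + d}$ ($m{\left(J,d \right)} = \frac{J - 24}{J + d} = \frac{-24 + J}{J + d}$)
$m{\left(11,-3 \right)} - 61 = \frac{-24 + 11}{11 - 3} - 61 = \frac{1}{8} \left(-13\right) - 61 = - \frac{13}{8} - 61 = - \frac{501}{8}$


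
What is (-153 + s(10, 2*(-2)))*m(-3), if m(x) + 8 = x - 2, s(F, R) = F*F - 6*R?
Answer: 377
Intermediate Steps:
s(F, R) = F² - 6*R
m(x) = -10 + x (m(x) = -8 + (x - 2) = -8 + (-2 + x) = -10 + x)
(-153 + s(10, 2*(-2)))*m(-3) = (-153 + (10² - 12*(-2)))*(-10 - 3) = (-153 + (100 - 6*(-4)))*(-13) = (-153 + (100 + 24))*(-13) = (-153 + 124)*(-13) = -29*(-13) = 377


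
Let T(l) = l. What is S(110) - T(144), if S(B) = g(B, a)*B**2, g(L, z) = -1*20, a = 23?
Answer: -242144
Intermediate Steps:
g(L, z) = -20
S(B) = -20*B**2
S(110) - T(144) = -20*110**2 - 1*144 = -20*12100 - 144 = -242000 - 144 = -242144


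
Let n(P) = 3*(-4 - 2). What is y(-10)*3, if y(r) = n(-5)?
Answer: -54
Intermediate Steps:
n(P) = -18 (n(P) = 3*(-6) = -18)
y(r) = -18
y(-10)*3 = -18*3 = -54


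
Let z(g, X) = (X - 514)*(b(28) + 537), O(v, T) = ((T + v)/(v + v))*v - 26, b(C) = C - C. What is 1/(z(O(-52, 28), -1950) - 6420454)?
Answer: -1/7743622 ≈ -1.2914e-7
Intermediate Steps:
b(C) = 0
O(v, T) = -26 + T/2 + v/2 (O(v, T) = ((T + v)/((2*v)))*v - 26 = ((T + v)*(1/(2*v)))*v - 26 = ((T + v)/(2*v))*v - 26 = (T/2 + v/2) - 26 = -26 + T/2 + v/2)
z(g, X) = -276018 + 537*X (z(g, X) = (X - 514)*(0 + 537) = (-514 + X)*537 = -276018 + 537*X)
1/(z(O(-52, 28), -1950) - 6420454) = 1/((-276018 + 537*(-1950)) - 6420454) = 1/((-276018 - 1047150) - 6420454) = 1/(-1323168 - 6420454) = 1/(-7743622) = -1/7743622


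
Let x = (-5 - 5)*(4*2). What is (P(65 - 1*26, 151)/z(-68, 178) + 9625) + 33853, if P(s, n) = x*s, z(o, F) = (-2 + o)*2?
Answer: 304502/7 ≈ 43500.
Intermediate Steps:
z(o, F) = -4 + 2*o
x = -80 (x = -10*8 = -80)
P(s, n) = -80*s
(P(65 - 1*26, 151)/z(-68, 178) + 9625) + 33853 = ((-80*(65 - 1*26))/(-4 + 2*(-68)) + 9625) + 33853 = ((-80*(65 - 26))/(-4 - 136) + 9625) + 33853 = (-80*39/(-140) + 9625) + 33853 = (-3120*(-1/140) + 9625) + 33853 = (156/7 + 9625) + 33853 = 67531/7 + 33853 = 304502/7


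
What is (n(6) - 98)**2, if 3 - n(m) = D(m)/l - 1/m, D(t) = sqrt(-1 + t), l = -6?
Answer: (569 - sqrt(5))**2/36 ≈ 8922.8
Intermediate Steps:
n(m) = 3 + 1/m + sqrt(-1 + m)/6 (n(m) = 3 - (sqrt(-1 + m)/(-6) - 1/m) = 3 - (sqrt(-1 + m)*(-1/6) - 1/m) = 3 - (-sqrt(-1 + m)/6 - 1/m) = 3 - (-1/m - sqrt(-1 + m)/6) = 3 + (1/m + sqrt(-1 + m)/6) = 3 + 1/m + sqrt(-1 + m)/6)
(n(6) - 98)**2 = ((3 + 1/6 + sqrt(-1 + 6)/6) - 98)**2 = ((3 + 1/6 + sqrt(5)/6) - 98)**2 = ((19/6 + sqrt(5)/6) - 98)**2 = (-569/6 + sqrt(5)/6)**2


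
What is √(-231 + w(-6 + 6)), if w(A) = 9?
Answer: I*√222 ≈ 14.9*I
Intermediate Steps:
√(-231 + w(-6 + 6)) = √(-231 + 9) = √(-222) = I*√222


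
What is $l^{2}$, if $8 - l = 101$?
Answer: $8649$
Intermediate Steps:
$l = -93$ ($l = 8 - 101 = -93$)
$l^{2} = \left(-93\right)^{2} = 8649$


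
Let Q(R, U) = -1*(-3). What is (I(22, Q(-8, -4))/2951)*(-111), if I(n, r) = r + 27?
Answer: -3330/2951 ≈ -1.1284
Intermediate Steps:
Q(R, U) = 3
I(n, r) = 27 + r
(I(22, Q(-8, -4))/2951)*(-111) = ((27 + 3)/2951)*(-111) = (30*(1/2951))*(-111) = (30/2951)*(-111) = -3330/2951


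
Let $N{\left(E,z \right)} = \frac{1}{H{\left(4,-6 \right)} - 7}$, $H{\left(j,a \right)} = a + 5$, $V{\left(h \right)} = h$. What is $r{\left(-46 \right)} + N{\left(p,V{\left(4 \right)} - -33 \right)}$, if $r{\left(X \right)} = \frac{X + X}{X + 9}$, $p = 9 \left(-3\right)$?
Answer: $\frac{699}{296} \approx 2.3615$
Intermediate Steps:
$p = -27$
$H{\left(j,a \right)} = 5 + a$
$r{\left(X \right)} = \frac{2 X}{9 + X}$
$N{\left(E,z \right)} = - \frac{1}{8}$ ($N{\left(E,z \right)} = \frac{1}{\left(5 - 6\right) - 7} = \frac{1}{-1 - 7} = \frac{1}{-8} = - \frac{1}{8}$)
$r{\left(-46 \right)} + N{\left(p,V{\left(4 \right)} - -33 \right)} = 2 \left(-46\right) \frac{1}{9 - 46} - \frac{1}{8} = 2 \left(-46\right) \frac{1}{-37} - \frac{1}{8} = 2 \left(-46\right) \left(- \frac{1}{37}\right) - \frac{1}{8} = \frac{92}{37} - \frac{1}{8} = \frac{699}{296}$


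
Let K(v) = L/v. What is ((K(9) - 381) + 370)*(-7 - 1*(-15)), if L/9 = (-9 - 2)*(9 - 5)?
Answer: -440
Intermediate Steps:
L = -396 (L = 9*((-9 - 2)*(9 - 5)) = 9*(-11*4) = 9*(-44) = -396)
K(v) = -396/v
((K(9) - 381) + 370)*(-7 - 1*(-15)) = ((-396/9 - 381) + 370)*(-7 - 1*(-15)) = ((-396*⅑ - 381) + 370)*(-7 + 15) = ((-44 - 381) + 370)*8 = (-425 + 370)*8 = -55*8 = -440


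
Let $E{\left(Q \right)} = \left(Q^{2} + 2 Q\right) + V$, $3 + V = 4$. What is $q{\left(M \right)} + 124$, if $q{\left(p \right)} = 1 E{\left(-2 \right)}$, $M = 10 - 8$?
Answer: $125$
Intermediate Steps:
$V = 1$ ($V = -3 + 4 = 1$)
$M = 2$ ($M = 10 - 8 = 2$)
$E{\left(Q \right)} = 1 + Q^{2} + 2 Q$ ($E{\left(Q \right)} = \left(Q^{2} + 2 Q\right) + 1 = 1 + Q^{2} + 2 Q$)
$q{\left(p \right)} = 1$ ($q{\left(p \right)} = 1 \left(1 + \left(-2\right)^{2} + 2 \left(-2\right)\right) = 1 \left(1 + 4 - 4\right) = 1 \cdot 1 = 1$)
$q{\left(M \right)} + 124 = 1 + 124 = 125$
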